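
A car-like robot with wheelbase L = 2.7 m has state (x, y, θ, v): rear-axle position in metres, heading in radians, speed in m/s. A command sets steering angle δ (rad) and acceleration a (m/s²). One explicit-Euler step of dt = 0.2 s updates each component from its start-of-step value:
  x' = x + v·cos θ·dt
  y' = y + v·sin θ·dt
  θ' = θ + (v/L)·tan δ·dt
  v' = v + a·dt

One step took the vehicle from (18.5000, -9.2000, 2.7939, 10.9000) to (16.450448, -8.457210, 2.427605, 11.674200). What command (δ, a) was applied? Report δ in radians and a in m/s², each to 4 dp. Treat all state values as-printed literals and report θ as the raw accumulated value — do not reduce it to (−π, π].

δ = -0.4259, a = 3.8710

a = (v'−v)/dt = (0.774200)/0.2 = 3.8710
Δθ = θ'−θ = -0.366295;  (v·dt/L) = 10.9000·0.2/2.7 = 0.807407
tan δ = Δθ·L/(v·dt) = -0.453668  →  δ = -0.4259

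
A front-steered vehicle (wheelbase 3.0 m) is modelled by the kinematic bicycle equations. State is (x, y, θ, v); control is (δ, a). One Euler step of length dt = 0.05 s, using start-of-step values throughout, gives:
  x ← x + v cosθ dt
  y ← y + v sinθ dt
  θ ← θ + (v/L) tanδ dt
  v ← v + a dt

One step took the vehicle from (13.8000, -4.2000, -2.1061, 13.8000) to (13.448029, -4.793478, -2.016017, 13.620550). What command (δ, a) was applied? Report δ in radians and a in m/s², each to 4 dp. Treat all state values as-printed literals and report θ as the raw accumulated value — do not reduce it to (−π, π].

a = (v'−v)/dt = (-0.179450)/0.05 = -3.5890
Δθ = θ'−θ = 0.090083;  (v·dt/L) = 13.8000·0.05/3.0 = 0.230000
tan δ = Δθ·L/(v·dt) = 0.391665  →  δ = 0.3733

δ = 0.3733, a = -3.5890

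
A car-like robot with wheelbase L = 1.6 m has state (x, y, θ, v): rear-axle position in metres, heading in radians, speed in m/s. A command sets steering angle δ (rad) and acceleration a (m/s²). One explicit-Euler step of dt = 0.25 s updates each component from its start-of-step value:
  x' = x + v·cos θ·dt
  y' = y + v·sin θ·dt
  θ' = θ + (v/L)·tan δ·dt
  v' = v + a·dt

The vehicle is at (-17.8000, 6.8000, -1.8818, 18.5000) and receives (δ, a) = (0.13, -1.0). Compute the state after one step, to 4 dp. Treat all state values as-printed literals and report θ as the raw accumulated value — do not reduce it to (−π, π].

(-19.2153, 2.3969, -1.5039, 18.2500)

x' = -17.8000 + 18.5000·cos(-1.8818)·0.25 = -19.2153
y' = 6.8000 + 18.5000·sin(-1.8818)·0.25 = 2.3969
θ' = -1.8818 + (18.5000/1.6)·tan(0.13)·0.25 = -1.5039
v' = 18.5000 − 1.0000·0.25 = 18.2500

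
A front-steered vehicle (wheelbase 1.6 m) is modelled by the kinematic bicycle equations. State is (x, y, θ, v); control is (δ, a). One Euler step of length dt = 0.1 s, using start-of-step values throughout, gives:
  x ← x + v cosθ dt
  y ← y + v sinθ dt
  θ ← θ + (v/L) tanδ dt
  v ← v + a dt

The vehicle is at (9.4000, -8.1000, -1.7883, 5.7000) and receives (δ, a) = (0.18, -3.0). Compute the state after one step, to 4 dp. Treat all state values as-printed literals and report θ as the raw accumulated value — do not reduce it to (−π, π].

(9.2770, -8.6566, -1.7235, 5.4000)

x' = 9.4000 + 5.7000·cos(-1.7883)·0.1 = 9.2770
y' = -8.1000 + 5.7000·sin(-1.7883)·0.1 = -8.6566
θ' = -1.7883 + (5.7000/1.6)·tan(0.18)·0.1 = -1.7235
v' = 5.7000 − 3.0000·0.1 = 5.4000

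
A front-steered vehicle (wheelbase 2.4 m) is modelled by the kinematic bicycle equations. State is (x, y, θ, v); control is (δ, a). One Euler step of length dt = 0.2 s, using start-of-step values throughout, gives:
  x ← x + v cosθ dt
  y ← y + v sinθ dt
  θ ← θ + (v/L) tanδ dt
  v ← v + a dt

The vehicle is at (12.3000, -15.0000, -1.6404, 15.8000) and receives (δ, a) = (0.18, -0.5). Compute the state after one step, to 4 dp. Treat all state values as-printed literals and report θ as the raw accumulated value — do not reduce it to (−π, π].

x' = 12.3000 + 15.8000·cos(-1.6404)·0.2 = 12.0802
y' = -15.0000 + 15.8000·sin(-1.6404)·0.2 = -18.1523
θ' = -1.6404 + (15.8000/2.4)·tan(0.18)·0.2 = -1.4008
v' = 15.8000 − 0.5000·0.2 = 15.7000

(12.0802, -18.1523, -1.4008, 15.7000)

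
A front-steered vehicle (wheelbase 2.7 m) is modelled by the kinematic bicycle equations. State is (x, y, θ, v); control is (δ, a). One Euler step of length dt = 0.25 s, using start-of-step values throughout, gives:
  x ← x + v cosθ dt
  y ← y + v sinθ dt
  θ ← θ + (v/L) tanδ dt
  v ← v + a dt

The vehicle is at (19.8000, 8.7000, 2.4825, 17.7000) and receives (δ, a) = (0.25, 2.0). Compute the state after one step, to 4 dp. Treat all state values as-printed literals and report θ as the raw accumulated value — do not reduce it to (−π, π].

(16.3018, 11.4099, 2.9010, 18.2000)

x' = 19.8000 + 17.7000·cos(2.4825)·0.25 = 16.3018
y' = 8.7000 + 17.7000·sin(2.4825)·0.25 = 11.4099
θ' = 2.4825 + (17.7000/2.7)·tan(0.25)·0.25 = 2.9010
v' = 17.7000 + 2.0000·0.25 = 18.2000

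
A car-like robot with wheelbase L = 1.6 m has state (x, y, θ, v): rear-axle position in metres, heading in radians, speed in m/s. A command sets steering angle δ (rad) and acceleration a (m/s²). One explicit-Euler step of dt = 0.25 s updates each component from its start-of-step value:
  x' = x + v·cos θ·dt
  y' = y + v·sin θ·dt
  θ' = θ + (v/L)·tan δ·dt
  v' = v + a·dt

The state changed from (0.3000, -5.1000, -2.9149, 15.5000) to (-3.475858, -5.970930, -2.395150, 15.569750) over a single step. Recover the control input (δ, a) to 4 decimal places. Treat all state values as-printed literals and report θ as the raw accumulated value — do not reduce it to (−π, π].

a = (v'−v)/dt = (0.069750)/0.25 = 0.2790
Δθ = θ'−θ = 0.519750;  (v·dt/L) = 15.5000·0.25/1.6 = 2.421875
tan δ = Δθ·L/(v·dt) = 0.214606  →  δ = 0.2114

δ = 0.2114, a = 0.2790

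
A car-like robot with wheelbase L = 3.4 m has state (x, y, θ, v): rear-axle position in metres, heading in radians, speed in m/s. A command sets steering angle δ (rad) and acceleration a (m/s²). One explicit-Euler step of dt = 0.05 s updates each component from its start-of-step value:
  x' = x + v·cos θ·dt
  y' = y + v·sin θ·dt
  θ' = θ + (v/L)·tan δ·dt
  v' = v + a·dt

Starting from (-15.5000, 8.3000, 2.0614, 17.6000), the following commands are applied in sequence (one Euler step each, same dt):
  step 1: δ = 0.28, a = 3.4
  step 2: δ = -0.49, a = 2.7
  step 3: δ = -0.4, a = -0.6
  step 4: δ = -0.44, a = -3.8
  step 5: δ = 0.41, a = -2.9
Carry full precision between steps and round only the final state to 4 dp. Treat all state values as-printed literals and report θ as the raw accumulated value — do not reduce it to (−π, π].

after step 1 (δ=0.28, a=3.4): (-15.914619, 9.076203, 2.135826, 17.770000)
after step 2 (δ=-0.49, a=2.7): (-16.390359, 9.826606, 1.996439, 17.905000)
after step 3 (δ=-0.4, a=-0.6): (-16.760013, 10.641976, 1.885114, 17.875000)
after step 4 (δ=-0.44, a=-3.8): (-17.036331, 11.491939, 1.761361, 17.685000)
after step 5 (δ=0.41, a=-2.9): (-17.203820, 12.360182, 1.874397, 17.540000)

(-17.2038, 12.3602, 1.8744, 17.5400)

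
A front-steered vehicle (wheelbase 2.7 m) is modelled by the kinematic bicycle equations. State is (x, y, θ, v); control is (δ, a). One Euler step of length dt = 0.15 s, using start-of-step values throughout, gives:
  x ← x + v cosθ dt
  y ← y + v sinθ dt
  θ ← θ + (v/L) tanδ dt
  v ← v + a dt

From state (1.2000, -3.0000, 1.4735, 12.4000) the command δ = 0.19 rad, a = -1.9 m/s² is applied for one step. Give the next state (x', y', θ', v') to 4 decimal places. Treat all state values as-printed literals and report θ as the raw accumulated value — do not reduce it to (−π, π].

(1.3807, -1.1488, 1.6060, 12.1150)

x' = 1.2000 + 12.4000·cos(1.4735)·0.15 = 1.3807
y' = -3.0000 + 12.4000·sin(1.4735)·0.15 = -1.1488
θ' = 1.4735 + (12.4000/2.7)·tan(0.19)·0.15 = 1.6060
v' = 12.4000 − 1.9000·0.15 = 12.1150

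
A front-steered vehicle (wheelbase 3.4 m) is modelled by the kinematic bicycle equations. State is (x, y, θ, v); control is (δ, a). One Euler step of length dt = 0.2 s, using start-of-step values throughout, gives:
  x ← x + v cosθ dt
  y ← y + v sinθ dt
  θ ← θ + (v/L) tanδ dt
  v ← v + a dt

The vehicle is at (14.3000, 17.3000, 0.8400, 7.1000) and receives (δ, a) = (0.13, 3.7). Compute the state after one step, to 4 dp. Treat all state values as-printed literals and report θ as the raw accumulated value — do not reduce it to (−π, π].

x' = 14.3000 + 7.1000·cos(0.8400)·0.2 = 15.2478
y' = 17.3000 + 7.1000·sin(0.8400)·0.2 = 18.3574
θ' = 0.8400 + (7.1000/3.4)·tan(0.13)·0.2 = 0.8946
v' = 7.1000 + 3.7000·0.2 = 7.8400

(15.2478, 18.3574, 0.8946, 7.8400)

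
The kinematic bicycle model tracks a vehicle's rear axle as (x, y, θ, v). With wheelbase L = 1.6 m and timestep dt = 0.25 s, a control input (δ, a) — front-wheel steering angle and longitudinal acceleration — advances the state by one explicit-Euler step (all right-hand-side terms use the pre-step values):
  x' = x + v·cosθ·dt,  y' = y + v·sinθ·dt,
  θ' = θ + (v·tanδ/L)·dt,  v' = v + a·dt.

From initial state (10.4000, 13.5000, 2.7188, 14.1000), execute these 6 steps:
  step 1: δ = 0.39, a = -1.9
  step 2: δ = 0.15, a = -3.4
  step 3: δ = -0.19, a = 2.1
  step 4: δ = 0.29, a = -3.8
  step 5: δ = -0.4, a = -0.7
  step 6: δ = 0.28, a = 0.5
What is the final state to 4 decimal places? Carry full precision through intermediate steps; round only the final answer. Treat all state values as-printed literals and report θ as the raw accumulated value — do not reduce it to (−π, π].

after step 1 (δ=0.39, a=-1.9): (7.185388, 14.946339, 3.624405, 13.625000)
after step 2 (δ=0.15, a=-3.4): (4.168498, 13.364911, 3.946158, 12.775000)
after step 3 (δ=-0.19, a=2.1): (1.953873, 11.063721, 3.562270, 13.300000)
after step 4 (δ=0.29, a=-3.8): (-1.081229, 9.705862, 4.182409, 12.350000)
after step 5 (δ=-0.4, a=-0.7): (-2.642010, 7.041915, 3.366550, 12.175000)
after step 6 (δ=0.28, a=0.5): (-5.609069, 6.362961, 3.913577, 12.300000)

(-5.6091, 6.3630, 3.9136, 12.3000)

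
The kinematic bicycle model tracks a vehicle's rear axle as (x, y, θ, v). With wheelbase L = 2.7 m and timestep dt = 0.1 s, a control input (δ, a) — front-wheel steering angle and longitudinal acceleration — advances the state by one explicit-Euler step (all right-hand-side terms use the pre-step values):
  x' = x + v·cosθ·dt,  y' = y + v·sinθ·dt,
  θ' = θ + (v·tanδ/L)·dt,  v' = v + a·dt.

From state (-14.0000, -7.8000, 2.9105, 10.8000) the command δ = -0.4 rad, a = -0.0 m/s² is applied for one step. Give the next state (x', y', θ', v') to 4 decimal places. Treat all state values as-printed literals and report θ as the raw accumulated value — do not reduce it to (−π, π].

x' = -14.0000 + 10.8000·cos(2.9105)·0.1 = -15.0513
y' = -7.8000 + 10.8000·sin(2.9105)·0.1 = -7.5526
θ' = 2.9105 + (10.8000/2.7)·tan(-0.4)·0.1 = 2.7414
v' = 10.8000 + 0.0000·0.1 = 10.8000

(-15.0513, -7.5526, 2.7414, 10.8000)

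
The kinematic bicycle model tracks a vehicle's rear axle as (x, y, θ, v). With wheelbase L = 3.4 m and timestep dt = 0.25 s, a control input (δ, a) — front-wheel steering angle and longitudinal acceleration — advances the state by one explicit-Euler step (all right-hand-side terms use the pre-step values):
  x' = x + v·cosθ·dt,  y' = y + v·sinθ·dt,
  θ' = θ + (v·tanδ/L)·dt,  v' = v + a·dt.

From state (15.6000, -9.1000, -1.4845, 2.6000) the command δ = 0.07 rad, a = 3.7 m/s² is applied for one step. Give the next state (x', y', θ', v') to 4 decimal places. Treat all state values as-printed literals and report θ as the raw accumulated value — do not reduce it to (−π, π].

x' = 15.6000 + 2.6000·cos(-1.4845)·0.25 = 15.6560
y' = -9.1000 + 2.6000·sin(-1.4845)·0.25 = -9.7476
θ' = -1.4845 + (2.6000/3.4)·tan(0.07)·0.25 = -1.4711
v' = 2.6000 + 3.7000·0.25 = 3.5250

(15.6560, -9.7476, -1.4711, 3.5250)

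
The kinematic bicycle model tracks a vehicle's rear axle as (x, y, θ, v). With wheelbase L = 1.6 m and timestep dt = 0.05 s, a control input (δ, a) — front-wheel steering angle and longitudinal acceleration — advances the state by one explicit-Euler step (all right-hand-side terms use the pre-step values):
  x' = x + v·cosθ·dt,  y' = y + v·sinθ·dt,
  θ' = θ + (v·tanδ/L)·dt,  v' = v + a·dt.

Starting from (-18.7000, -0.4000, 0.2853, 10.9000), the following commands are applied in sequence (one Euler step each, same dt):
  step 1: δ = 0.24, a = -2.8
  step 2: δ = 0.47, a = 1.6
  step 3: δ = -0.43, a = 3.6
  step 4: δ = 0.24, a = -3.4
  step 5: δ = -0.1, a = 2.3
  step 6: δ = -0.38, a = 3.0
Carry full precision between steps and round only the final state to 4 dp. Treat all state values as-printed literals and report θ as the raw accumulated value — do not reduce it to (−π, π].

after step 1 (δ=0.24, a=-2.8): (-18.177030, -0.246612, 0.368657, 10.760000)
after step 2 (δ=0.47, a=1.6): (-17.675177, -0.052737, 0.539460, 10.840000)
after step 3 (δ=-0.43, a=3.6): (-17.210149, 0.225674, 0.384102, 11.020000)
after step 4 (δ=0.24, a=-3.4): (-16.699297, 0.432148, 0.468377, 10.850000)
after step 5 (δ=-0.1, a=2.3): (-16.215223, 0.677053, 0.434357, 10.965000)
after step 6 (δ=-0.38, a=3.0): (-15.717883, 0.907772, 0.297496, 11.115000)

(-15.7179, 0.9078, 0.2975, 11.1150)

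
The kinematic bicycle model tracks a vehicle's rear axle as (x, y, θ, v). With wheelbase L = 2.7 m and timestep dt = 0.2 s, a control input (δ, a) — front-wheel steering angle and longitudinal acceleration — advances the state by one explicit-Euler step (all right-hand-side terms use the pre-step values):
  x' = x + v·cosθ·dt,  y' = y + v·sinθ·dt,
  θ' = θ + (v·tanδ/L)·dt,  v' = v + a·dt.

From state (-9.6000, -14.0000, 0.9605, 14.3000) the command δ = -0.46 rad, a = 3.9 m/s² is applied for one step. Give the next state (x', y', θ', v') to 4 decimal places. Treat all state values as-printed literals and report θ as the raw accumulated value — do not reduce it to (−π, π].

(-7.9609, -11.6563, 0.4357, 15.0800)

x' = -9.6000 + 14.3000·cos(0.9605)·0.2 = -7.9609
y' = -14.0000 + 14.3000·sin(0.9605)·0.2 = -11.6563
θ' = 0.9605 + (14.3000/2.7)·tan(-0.46)·0.2 = 0.4357
v' = 14.3000 + 3.9000·0.2 = 15.0800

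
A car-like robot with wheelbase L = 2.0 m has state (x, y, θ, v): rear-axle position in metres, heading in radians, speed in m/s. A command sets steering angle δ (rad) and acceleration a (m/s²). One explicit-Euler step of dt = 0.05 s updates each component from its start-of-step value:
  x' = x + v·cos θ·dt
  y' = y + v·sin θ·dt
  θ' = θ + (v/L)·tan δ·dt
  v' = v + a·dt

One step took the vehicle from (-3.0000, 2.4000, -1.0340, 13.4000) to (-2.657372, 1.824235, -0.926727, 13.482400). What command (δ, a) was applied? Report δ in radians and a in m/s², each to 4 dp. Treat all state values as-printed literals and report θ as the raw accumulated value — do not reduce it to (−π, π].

δ = 0.3099, a = 1.6480

a = (v'−v)/dt = (0.082400)/0.05 = 1.6480
Δθ = θ'−θ = 0.107273;  (v·dt/L) = 13.4000·0.05/2.0 = 0.335000
tan δ = Δθ·L/(v·dt) = 0.320218  →  δ = 0.3099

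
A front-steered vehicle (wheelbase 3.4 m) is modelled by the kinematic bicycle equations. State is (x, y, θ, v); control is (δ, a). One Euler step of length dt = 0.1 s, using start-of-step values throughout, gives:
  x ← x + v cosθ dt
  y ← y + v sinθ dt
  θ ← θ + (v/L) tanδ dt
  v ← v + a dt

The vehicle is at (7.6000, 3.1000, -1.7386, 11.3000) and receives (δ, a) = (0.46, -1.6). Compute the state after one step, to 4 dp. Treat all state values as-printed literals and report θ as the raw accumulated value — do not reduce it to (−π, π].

x' = 7.6000 + 11.3000·cos(-1.7386)·0.1 = 7.4113
y' = 3.1000 + 11.3000·sin(-1.7386)·0.1 = 1.9859
θ' = -1.7386 + (11.3000/3.4)·tan(0.46)·0.1 = -1.5739
v' = 11.3000 − 1.6000·0.1 = 11.1400

(7.4113, 1.9859, -1.5739, 11.1400)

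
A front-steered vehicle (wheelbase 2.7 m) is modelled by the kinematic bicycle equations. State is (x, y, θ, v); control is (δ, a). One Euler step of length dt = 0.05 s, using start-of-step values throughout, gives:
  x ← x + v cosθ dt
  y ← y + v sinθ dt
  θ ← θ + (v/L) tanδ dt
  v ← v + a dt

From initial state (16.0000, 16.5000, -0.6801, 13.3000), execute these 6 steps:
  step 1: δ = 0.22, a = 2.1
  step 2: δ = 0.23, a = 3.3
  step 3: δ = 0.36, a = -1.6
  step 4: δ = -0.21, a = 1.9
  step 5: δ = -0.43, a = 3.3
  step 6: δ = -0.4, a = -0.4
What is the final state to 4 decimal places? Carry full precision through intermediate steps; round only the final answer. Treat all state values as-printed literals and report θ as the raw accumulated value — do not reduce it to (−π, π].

(19.3722, 14.2665, -0.7486, 13.7300)

after step 1 (δ=0.22, a=2.1): (16.517044, 16.081801, -0.625023, 13.405000)
after step 2 (δ=0.23, a=3.3): (17.060583, 15.689627, -0.566899, 13.570000)
after step 3 (δ=0.36, a=-1.6): (17.632945, 15.325259, -0.472311, 13.490000)
after step 4 (δ=-0.21, a=1.9): (18.233601, 15.018399, -0.525557, 13.585000)
after step 5 (δ=-0.43, a=3.3): (18.821182, 14.677622, -0.640934, 13.750000)
after step 6 (δ=-0.4, a=-0.4): (19.372239, 14.266536, -0.748590, 13.730000)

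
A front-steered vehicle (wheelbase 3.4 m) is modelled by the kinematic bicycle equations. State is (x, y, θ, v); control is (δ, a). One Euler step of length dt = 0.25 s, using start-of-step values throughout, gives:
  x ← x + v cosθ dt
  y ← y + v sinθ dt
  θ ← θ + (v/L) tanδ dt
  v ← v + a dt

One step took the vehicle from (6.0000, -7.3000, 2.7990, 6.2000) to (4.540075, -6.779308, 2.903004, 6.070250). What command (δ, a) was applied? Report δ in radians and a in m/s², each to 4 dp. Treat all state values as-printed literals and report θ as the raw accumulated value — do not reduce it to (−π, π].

a = (v'−v)/dt = (-0.129750)/0.25 = -0.5190
Δθ = θ'−θ = 0.104004;  (v·dt/L) = 6.2000·0.25/3.4 = 0.455882
tan δ = Δθ·L/(v·dt) = 0.228138  →  δ = 0.2243

δ = 0.2243, a = -0.5190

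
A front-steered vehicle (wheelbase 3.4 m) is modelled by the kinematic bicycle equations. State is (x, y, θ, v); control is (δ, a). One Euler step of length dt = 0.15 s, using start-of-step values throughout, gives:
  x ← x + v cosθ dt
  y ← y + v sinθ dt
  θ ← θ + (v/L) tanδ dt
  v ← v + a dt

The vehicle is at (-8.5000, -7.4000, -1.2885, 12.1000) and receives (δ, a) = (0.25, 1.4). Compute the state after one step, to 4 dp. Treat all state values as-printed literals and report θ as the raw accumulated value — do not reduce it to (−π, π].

(-7.9944, -9.1432, -1.1522, 12.3100)

x' = -8.5000 + 12.1000·cos(-1.2885)·0.15 = -7.9944
y' = -7.4000 + 12.1000·sin(-1.2885)·0.15 = -9.1432
θ' = -1.2885 + (12.1000/3.4)·tan(0.25)·0.15 = -1.1522
v' = 12.1000 + 1.4000·0.15 = 12.3100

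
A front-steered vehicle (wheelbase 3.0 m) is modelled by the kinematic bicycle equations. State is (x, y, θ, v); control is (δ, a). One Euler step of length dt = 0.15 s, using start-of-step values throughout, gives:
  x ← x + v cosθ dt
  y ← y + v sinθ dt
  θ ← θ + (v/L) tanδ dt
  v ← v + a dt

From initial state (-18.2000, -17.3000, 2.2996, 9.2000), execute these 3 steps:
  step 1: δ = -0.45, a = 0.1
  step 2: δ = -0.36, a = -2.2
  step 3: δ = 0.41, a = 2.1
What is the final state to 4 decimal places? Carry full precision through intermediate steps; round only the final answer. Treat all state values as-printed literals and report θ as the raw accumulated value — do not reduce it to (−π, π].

(-20.2256, -13.8025, 2.0971, 9.2000)

after step 1 (δ=-0.45, a=0.1): (-19.119049, -16.270559, 2.077395, 9.215000)
after step 2 (δ=-0.36, a=-2.2): (-19.789725, -15.061920, 1.903967, 8.885000)
after step 3 (δ=0.41, a=2.1): (-20.225589, -13.802457, 2.097052, 9.200000)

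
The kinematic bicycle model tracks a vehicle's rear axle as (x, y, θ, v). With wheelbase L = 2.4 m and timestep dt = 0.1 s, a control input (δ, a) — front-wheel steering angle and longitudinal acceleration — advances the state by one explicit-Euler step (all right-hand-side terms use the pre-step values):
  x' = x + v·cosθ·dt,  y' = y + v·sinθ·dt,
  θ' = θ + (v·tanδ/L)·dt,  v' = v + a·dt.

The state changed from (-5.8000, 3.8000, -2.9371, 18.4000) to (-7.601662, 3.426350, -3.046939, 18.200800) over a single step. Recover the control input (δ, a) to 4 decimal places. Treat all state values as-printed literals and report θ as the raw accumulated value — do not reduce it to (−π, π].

a = (v'−v)/dt = (-0.199200)/0.1 = -1.9920
Δθ = θ'−θ = -0.109839;  (v·dt/L) = 18.4000·0.1/2.4 = 0.766667
tan δ = Δθ·L/(v·dt) = -0.143268  →  δ = -0.1423

δ = -0.1423, a = -1.9920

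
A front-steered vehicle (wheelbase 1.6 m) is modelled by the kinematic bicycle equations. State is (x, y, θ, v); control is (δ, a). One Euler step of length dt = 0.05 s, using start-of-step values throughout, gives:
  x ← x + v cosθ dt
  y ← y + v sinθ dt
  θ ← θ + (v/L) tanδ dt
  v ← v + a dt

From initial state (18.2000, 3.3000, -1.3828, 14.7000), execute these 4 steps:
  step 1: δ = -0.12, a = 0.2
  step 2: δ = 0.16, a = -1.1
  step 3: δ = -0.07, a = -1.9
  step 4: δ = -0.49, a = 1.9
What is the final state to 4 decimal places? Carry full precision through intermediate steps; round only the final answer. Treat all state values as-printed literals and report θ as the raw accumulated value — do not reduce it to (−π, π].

(18.7116, 0.4148, -1.6388, 14.6550)

after step 1 (δ=-0.12, a=0.2): (18.337365, 2.577950, -1.438191, 14.710000)
after step 2 (δ=0.16, a=-1.1): (18.434610, 1.848907, -1.364007, 14.655000)
after step 3 (δ=-0.07, a=-1.9): (18.585058, 1.131768, -1.396117, 14.560000)
after step 4 (δ=-0.49, a=1.9): (18.711578, 0.414847, -1.638809, 14.655000)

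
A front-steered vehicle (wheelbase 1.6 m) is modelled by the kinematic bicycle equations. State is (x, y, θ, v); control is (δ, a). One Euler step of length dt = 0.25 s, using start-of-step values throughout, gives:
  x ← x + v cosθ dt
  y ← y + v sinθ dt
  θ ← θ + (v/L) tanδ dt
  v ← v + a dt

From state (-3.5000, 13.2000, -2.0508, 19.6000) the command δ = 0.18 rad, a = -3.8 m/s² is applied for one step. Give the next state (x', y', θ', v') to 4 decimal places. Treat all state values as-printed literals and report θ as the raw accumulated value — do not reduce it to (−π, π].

(-5.7627, 8.8537, -1.4935, 18.6500)

x' = -3.5000 + 19.6000·cos(-2.0508)·0.25 = -5.7627
y' = 13.2000 + 19.6000·sin(-2.0508)·0.25 = 8.8537
θ' = -2.0508 + (19.6000/1.6)·tan(0.18)·0.25 = -1.4935
v' = 19.6000 − 3.8000·0.25 = 18.6500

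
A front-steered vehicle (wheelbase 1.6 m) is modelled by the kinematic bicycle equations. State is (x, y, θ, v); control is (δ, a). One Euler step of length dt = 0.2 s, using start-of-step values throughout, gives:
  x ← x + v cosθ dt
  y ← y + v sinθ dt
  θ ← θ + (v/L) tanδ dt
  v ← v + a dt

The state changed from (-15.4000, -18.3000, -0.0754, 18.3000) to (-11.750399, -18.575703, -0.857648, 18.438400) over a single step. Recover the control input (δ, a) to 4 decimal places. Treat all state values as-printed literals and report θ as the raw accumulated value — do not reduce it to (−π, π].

a = (v'−v)/dt = (0.138400)/0.2 = 0.6920
Δθ = θ'−θ = -0.782248;  (v·dt/L) = 18.3000·0.2/1.6 = 2.287500
tan δ = Δθ·L/(v·dt) = -0.341966  →  δ = -0.3295

δ = -0.3295, a = 0.6920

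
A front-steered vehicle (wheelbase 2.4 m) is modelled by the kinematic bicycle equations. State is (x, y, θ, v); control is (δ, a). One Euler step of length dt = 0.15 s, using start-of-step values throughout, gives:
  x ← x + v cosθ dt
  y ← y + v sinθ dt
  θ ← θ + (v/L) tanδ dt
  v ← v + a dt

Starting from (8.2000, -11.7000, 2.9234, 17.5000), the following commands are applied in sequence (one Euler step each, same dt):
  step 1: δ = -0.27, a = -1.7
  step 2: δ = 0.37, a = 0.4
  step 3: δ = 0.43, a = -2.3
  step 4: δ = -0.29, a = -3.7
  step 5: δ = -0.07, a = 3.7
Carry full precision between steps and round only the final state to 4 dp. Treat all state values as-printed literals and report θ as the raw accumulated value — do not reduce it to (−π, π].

after step 1 (δ=-0.27, a=-1.7): (5.637238, -11.131778, 2.620696, 17.245000)
after step 2 (δ=0.37, a=0.4): (3.393560, -9.844461, 3.038740, 17.305000)
after step 3 (δ=0.43, a=-2.3): (0.811528, -9.577950, 3.534767, 16.960000)
after step 4 (δ=-0.29, a=-3.7): (-1.538358, -10.552613, 3.218449, 16.405000)
after step 5 (δ=-0.07, a=3.7): (-3.991844, -10.741552, 3.146560, 16.960000)

(-3.9918, -10.7416, 3.1466, 16.9600)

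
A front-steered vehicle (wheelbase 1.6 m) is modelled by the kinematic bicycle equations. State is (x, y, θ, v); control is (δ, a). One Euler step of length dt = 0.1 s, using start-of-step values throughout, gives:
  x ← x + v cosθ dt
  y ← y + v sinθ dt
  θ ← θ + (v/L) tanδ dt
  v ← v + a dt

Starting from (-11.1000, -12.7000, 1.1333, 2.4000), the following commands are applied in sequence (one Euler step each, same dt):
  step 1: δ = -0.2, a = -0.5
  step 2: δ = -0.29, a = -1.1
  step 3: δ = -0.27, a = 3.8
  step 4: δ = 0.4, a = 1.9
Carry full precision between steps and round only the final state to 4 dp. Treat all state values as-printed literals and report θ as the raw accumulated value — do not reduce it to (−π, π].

(-10.6456, -11.8543, 1.0896, 2.8100)

after step 1 (δ=-0.2, a=-0.5): (-10.998318, -12.482604, 1.102893, 2.350000)
after step 2 (δ=-0.29, a=-1.1): (-10.892330, -12.272863, 1.059064, 2.240000)
after step 3 (δ=-0.27, a=3.8): (-10.782640, -12.077558, 1.020318, 2.620000)
after step 4 (δ=0.4, a=1.9): (-10.645589, -11.854262, 1.089550, 2.810000)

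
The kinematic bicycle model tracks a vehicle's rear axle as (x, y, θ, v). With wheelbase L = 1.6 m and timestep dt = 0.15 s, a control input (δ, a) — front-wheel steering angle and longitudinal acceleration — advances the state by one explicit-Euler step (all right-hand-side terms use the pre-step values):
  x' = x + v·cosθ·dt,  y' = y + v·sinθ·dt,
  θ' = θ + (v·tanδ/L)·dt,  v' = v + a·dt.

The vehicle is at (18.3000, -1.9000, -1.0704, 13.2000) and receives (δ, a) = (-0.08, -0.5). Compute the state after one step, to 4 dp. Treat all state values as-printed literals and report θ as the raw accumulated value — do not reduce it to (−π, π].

x' = 18.3000 + 13.2000·cos(-1.0704)·0.15 = 19.2500
y' = -1.9000 + 13.2000·sin(-1.0704)·0.15 = -3.6372
θ' = -1.0704 + (13.2000/1.6)·tan(-0.08)·0.15 = -1.1696
v' = 13.2000 − 0.5000·0.15 = 13.1250

(19.2500, -3.6372, -1.1696, 13.1250)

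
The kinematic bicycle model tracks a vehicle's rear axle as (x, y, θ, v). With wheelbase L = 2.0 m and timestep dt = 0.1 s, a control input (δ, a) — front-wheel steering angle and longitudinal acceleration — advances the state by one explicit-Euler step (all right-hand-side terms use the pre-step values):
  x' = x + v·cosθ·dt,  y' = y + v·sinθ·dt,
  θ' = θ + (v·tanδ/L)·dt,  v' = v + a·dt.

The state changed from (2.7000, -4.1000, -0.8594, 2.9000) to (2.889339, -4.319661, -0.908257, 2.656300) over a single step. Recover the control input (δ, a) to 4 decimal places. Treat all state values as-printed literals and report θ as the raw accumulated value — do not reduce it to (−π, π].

a = (v'−v)/dt = (-0.243700)/0.1 = -2.4370
Δθ = θ'−θ = -0.048857;  (v·dt/L) = 2.9000·0.1/2.0 = 0.145000
tan δ = Δθ·L/(v·dt) = -0.336945  →  δ = -0.3250

δ = -0.3250, a = -2.4370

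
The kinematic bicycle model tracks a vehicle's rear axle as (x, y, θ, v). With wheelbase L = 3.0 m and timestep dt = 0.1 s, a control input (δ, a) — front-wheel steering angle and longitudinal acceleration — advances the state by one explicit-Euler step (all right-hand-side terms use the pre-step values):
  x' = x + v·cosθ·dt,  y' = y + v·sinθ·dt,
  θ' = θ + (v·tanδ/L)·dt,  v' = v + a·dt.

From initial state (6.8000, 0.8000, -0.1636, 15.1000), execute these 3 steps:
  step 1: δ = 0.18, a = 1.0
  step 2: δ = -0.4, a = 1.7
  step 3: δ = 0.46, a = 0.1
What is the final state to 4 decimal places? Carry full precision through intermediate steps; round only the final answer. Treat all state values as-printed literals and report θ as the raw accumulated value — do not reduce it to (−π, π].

(11.2804, 0.0108, -0.0324, 15.3800)

after step 1 (δ=0.18, a=1.0): (8.289837, 0.554065, -0.072009, 15.200000)
after step 2 (δ=-0.4, a=1.7): (9.805898, 0.444706, -0.286224, 15.370000)
after step 3 (δ=0.46, a=0.1): (11.280368, 0.010762, -0.032389, 15.380000)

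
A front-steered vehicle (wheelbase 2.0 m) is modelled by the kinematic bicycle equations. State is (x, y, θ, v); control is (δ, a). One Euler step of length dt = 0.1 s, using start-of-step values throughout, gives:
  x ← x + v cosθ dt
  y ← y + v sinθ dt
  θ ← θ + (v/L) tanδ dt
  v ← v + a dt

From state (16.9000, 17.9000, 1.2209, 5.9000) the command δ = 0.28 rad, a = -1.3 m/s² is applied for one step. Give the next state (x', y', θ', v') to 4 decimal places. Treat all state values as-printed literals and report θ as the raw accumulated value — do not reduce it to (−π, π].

x' = 16.9000 + 5.9000·cos(1.2209)·0.1 = 17.1023
y' = 17.9000 + 5.9000·sin(1.2209)·0.1 = 18.4543
θ' = 1.2209 + (5.9000/2.0)·tan(0.28)·0.1 = 1.3057
v' = 5.9000 − 1.3000·0.1 = 5.7700

(17.1023, 18.4543, 1.3057, 5.7700)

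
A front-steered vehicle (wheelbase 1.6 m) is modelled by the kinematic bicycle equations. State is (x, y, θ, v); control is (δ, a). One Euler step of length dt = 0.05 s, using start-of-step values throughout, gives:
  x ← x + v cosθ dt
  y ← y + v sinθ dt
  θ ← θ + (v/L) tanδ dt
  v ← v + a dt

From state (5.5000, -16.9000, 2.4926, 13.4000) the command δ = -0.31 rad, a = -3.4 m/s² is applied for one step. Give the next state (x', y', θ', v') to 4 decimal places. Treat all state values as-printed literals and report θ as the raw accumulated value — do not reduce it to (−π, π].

x' = 5.5000 + 13.4000·cos(2.4926)·0.05 = 4.9662
y' = -16.9000 + 13.4000·sin(2.4926)·0.05 = -16.4951
θ' = 2.4926 + (13.4000/1.6)·tan(-0.31)·0.05 = 2.3585
v' = 13.4000 − 3.4000·0.05 = 13.2300

(4.9662, -16.4951, 2.3585, 13.2300)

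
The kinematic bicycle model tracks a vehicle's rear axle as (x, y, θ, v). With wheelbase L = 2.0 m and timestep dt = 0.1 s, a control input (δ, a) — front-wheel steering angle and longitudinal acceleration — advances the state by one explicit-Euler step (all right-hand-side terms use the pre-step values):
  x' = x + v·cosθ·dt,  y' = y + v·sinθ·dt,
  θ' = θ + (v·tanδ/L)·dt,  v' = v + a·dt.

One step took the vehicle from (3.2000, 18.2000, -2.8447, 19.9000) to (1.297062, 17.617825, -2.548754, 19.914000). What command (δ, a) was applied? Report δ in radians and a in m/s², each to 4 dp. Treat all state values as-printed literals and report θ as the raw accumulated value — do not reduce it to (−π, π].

a = (v'−v)/dt = (0.014000)/0.1 = 0.1400
Δθ = θ'−θ = 0.295946;  (v·dt/L) = 19.9000·0.1/2.0 = 0.995000
tan δ = Δθ·L/(v·dt) = 0.297433  →  δ = 0.2891

δ = 0.2891, a = 0.1400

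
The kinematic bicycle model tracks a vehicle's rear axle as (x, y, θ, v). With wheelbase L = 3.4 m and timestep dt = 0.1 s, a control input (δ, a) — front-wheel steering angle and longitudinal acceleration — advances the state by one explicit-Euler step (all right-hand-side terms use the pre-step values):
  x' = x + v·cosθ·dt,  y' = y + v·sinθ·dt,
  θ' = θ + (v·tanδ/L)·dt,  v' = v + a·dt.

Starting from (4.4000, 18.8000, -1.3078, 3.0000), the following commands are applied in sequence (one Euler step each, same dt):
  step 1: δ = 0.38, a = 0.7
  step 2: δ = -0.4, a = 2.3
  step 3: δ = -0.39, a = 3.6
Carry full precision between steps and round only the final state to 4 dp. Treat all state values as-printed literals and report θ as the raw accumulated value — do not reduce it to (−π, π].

(4.6531, 17.8980, -1.3506, 3.6600)

after step 1 (δ=0.38, a=0.7): (4.477993, 18.510315, -1.272558, 3.070000)
after step 2 (δ=-0.4, a=2.3): (4.568200, 18.216868, -1.310733, 3.300000)
after step 3 (δ=-0.39, a=3.6): (4.653057, 17.897964, -1.350630, 3.660000)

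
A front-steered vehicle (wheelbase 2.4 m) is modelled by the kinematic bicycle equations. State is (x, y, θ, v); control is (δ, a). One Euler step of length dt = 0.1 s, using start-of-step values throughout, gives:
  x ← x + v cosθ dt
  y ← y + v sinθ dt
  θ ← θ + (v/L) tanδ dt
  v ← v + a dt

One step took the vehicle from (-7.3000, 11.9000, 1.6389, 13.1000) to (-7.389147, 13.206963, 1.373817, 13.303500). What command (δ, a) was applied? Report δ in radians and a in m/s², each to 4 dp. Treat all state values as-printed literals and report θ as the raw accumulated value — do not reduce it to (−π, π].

δ = -0.4521, a = 2.0350

a = (v'−v)/dt = (0.203500)/0.1 = 2.0350
Δθ = θ'−θ = -0.265083;  (v·dt/L) = 13.1000·0.1/2.4 = 0.545833
tan δ = Δθ·L/(v·dt) = -0.485648  →  δ = -0.4521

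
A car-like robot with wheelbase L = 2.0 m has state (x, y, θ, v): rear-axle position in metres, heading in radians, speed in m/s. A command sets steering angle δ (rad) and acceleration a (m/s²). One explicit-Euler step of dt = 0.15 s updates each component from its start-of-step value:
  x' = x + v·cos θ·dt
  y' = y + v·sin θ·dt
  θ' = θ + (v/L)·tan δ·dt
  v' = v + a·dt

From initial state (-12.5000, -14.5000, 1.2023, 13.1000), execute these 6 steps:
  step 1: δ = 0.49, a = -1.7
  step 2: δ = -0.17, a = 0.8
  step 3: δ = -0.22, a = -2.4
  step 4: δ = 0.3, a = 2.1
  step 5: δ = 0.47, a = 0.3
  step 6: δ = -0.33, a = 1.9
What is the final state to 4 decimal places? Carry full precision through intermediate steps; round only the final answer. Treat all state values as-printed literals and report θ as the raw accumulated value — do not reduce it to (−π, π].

after step 1 (δ=0.49, a=-1.7): (-11.792181, -12.666910, 1.726354, 12.845000)
after step 2 (δ=-0.17, a=0.8): (-12.090694, -10.763425, 1.560984, 12.965000)
after step 3 (δ=-0.22, a=-2.4): (-12.071612, -8.818769, 1.343542, 12.605000)
after step 4 (δ=0.3, a=2.1): (-11.645620, -6.976633, 1.635981, 12.920000)
after step 5 (δ=0.47, a=0.3): (-11.771858, -5.042748, 2.128200, 12.965000)
after step 6 (δ=-0.33, a=1.9): (-12.800600, -3.392372, 1.795137, 13.250000)

(-12.8006, -3.3924, 1.7951, 13.2500)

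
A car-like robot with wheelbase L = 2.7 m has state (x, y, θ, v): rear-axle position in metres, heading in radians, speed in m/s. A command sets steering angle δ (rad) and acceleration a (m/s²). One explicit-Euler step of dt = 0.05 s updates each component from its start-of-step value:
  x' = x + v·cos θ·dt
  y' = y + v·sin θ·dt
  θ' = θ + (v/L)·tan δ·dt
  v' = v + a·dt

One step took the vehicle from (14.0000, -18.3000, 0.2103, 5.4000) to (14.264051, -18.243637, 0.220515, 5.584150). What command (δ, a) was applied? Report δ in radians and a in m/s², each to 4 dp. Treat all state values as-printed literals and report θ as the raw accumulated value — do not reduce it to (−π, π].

δ = 0.1018, a = 3.6830

a = (v'−v)/dt = (0.184150)/0.05 = 3.6830
Δθ = θ'−θ = 0.010215;  (v·dt/L) = 5.4000·0.05/2.7 = 0.100000
tan δ = Δθ·L/(v·dt) = 0.102150  →  δ = 0.1018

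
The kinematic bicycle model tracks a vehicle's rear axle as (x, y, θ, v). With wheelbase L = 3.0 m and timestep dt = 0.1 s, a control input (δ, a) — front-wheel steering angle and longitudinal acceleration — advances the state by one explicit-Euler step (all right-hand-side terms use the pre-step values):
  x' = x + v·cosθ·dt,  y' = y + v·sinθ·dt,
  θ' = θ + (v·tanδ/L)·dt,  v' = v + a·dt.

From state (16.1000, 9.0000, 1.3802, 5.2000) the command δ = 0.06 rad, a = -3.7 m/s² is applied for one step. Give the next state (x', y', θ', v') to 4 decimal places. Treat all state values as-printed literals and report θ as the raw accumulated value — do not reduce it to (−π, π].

(16.1985, 9.5106, 1.3906, 4.8300)

x' = 16.1000 + 5.2000·cos(1.3802)·0.1 = 16.1985
y' = 9.0000 + 5.2000·sin(1.3802)·0.1 = 9.5106
θ' = 1.3802 + (5.2000/3.0)·tan(0.06)·0.1 = 1.3906
v' = 5.2000 − 3.7000·0.1 = 4.8300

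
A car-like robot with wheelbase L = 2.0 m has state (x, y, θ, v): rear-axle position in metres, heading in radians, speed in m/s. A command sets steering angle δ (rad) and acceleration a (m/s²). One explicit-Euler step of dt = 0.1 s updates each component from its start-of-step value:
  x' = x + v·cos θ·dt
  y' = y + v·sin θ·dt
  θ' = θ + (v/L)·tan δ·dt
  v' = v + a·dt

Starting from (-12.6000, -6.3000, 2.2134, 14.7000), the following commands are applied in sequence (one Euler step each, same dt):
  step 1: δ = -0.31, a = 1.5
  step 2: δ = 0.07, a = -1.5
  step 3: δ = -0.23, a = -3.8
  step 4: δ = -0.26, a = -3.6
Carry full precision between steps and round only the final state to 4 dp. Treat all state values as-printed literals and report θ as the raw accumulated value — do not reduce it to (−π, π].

(-15.1261, -1.0685, 1.6675, 13.9600)

after step 1 (δ=-0.31, a=1.5): (-13.480944, -5.123209, 1.977959, 14.850000)
after step 2 (δ=0.07, a=-1.5): (-14.069013, -3.759611, 2.030019, 14.700000)
after step 3 (δ=-0.23, a=-3.8): (-14.720593, -2.441907, 1.857924, 14.320000)
after step 4 (δ=-0.26, a=-3.6): (-15.126133, -1.068531, 1.667453, 13.960000)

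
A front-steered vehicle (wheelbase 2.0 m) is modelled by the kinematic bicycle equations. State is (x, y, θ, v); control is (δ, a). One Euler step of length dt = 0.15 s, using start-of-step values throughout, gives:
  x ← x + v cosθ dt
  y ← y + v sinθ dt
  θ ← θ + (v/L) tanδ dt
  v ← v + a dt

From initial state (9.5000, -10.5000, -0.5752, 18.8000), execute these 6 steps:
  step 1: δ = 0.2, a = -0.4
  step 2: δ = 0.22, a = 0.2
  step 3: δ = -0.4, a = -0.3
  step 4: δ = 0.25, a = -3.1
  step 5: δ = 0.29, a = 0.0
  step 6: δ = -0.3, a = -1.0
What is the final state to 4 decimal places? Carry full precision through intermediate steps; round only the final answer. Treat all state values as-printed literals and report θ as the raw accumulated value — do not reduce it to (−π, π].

(25.1031, -14.3217, -0.2266, 18.1100)

after step 1 (δ=0.2, a=-0.4): (11.866216, -12.034087, -0.289379, 18.740000)
after step 2 (δ=0.22, a=0.2): (14.560338, -12.836226, 0.024918, 18.770000)
after step 3 (δ=-0.4, a=-0.3): (17.374964, -12.766076, -0.570269, 18.725000)
after step 4 (δ=0.25, a=-3.1): (19.739245, -14.282403, -0.211673, 18.260000)
after step 5 (δ=0.29, a=0.0): (22.417113, -14.857856, 0.197003, 18.260000)
after step 6 (δ=-0.3, a=-1.0): (25.103134, -14.321748, -0.226633, 18.110000)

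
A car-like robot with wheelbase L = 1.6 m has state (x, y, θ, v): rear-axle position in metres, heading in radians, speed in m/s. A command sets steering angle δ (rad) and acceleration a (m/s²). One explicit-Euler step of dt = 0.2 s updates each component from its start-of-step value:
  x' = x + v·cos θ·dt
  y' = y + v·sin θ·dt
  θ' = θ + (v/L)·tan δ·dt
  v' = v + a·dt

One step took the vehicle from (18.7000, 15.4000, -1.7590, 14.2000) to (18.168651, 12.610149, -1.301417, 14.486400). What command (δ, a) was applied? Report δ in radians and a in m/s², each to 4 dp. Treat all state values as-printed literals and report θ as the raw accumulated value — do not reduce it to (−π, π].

a = (v'−v)/dt = (0.286400)/0.2 = 1.4320
Δθ = θ'−θ = 0.457583;  (v·dt/L) = 14.2000·0.2/1.6 = 1.775000
tan δ = Δθ·L/(v·dt) = 0.257793  →  δ = 0.2523

δ = 0.2523, a = 1.4320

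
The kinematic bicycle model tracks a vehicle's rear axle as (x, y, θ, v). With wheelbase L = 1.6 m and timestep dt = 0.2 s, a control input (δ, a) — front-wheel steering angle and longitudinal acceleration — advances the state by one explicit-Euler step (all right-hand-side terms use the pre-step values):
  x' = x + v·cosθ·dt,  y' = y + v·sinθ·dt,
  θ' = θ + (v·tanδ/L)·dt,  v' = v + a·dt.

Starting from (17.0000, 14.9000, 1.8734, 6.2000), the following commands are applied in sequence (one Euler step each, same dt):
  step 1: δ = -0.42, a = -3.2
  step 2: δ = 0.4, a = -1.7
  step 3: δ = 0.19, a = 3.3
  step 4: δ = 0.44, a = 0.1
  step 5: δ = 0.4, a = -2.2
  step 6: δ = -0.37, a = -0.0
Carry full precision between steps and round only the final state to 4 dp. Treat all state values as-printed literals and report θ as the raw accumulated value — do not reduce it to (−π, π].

after step 1 (δ=-0.42, a=-3.2): (16.630472, 16.083659, 1.527306, 5.560000)
after step 2 (δ=0.4, a=-1.7): (16.678818, 17.194608, 1.821148, 5.220000)
after step 3 (δ=0.19, a=3.3): (16.420173, 18.206061, 1.946636, 5.880000)
after step 4 (δ=0.44, a=0.1): (15.988517, 19.299976, 2.292660, 5.900000)
after step 5 (δ=0.4, a=-2.2): (15.208791, 20.185655, 2.604470, 5.460000)
after step 6 (δ=-0.37, a=-0.0): (14.270562, 20.744395, 2.339753, 5.460000)

(14.2706, 20.7444, 2.3398, 5.4600)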